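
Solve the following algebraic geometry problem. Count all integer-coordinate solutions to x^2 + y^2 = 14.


Systematically check integer values of x where x^2 <= 14.
For each valid x, check if 14 - x^2 is a perfect square.
Total integer solutions found: 0

0


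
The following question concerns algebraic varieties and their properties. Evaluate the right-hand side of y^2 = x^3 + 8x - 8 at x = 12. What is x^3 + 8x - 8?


Compute x^3 + 8x - 8 at x = 12:
x^3 = 12^3 = 1728
8*x = 8*12 = 96
Sum: 1728 + 96 - 8 = 1816

1816


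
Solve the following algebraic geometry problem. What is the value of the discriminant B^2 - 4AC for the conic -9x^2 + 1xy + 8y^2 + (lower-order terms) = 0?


The discriminant of a conic Ax^2 + Bxy + Cy^2 + ... = 0 is B^2 - 4AC.
B^2 = 1^2 = 1
4AC = 4*(-9)*8 = -288
Discriminant = 1 + 288 = 289

289


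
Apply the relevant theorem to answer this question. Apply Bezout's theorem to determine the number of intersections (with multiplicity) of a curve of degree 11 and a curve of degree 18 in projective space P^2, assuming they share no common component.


Bezout's theorem states the intersection count equals the product of degrees.
Intersection count = 11 * 18 = 198

198


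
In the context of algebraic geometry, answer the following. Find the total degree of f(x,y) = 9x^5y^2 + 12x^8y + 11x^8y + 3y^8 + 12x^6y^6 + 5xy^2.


Examine each term for its total degree (sum of exponents).
  Term '9x^5y^2' has total degree 5+2 = 7.
  Term '12x^8y' has total degree 8+1 = 9.
  Term '11x^8y' has total degree 8+1 = 9.
  Term '3y^8' has total degree 0+8 = 8.
  Term '12x^6y^6' has total degree 6+6 = 12.
  Term '5xy^2' has total degree 1+2 = 3.
The maximum total degree among all terms is 12.

12


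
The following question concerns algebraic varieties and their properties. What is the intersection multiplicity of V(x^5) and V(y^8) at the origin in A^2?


The intersection multiplicity of V(x^a) and V(y^b) at the origin is:
I(O; V(x^5), V(y^8)) = dim_k(k[x,y]/(x^5, y^8))
A basis for k[x,y]/(x^5, y^8) is the set of monomials x^i * y^j
where 0 <= i < 5 and 0 <= j < 8.
The number of such monomials is 5 * 8 = 40

40


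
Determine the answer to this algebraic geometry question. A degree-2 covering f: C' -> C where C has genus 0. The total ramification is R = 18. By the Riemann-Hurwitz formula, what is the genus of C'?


Riemann-Hurwitz formula: 2g' - 2 = d(2g - 2) + R
Given: d = 2, g = 0, R = 18
2g' - 2 = 2*(2*0 - 2) + 18
2g' - 2 = 2*(-2) + 18
2g' - 2 = -4 + 18 = 14
2g' = 16
g' = 8

8


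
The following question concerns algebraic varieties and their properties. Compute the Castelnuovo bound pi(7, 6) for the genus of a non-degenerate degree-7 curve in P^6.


Castelnuovo's bound: write d - 1 = m(r-1) + epsilon with 0 <= epsilon < r-1.
d - 1 = 7 - 1 = 6
r - 1 = 6 - 1 = 5
6 = 1*5 + 1, so m = 1, epsilon = 1
pi(d, r) = m(m-1)(r-1)/2 + m*epsilon
= 1*0*5/2 + 1*1
= 0/2 + 1
= 0 + 1 = 1

1


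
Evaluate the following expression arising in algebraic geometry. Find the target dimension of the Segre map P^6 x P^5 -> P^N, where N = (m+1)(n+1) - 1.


The Segre embedding maps P^m x P^n into P^N via
all products of coordinates from each factor.
N = (m+1)(n+1) - 1
N = (6+1)(5+1) - 1
N = 7*6 - 1
N = 42 - 1 = 41

41


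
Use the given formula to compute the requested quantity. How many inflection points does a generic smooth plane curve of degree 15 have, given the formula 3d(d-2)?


For a general smooth plane curve C of degree d, the inflection points are
the intersection of C with its Hessian curve, which has degree 3(d-2).
By Bezout, the total intersection number is d * 3(d-2) = 15 * 39 = 585.
For a general curve every flex is ordinary, so each contributes
multiplicity 1 to C·Hess(C), and the number of distinct inflection
points is 3d(d-2).
Inflection points = 3*15*(15-2) = 3*15*13 = 585

585


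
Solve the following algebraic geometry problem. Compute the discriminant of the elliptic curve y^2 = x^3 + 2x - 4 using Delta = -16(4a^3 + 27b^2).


Compute each component:
4a^3 = 4*2^3 = 4*8 = 32
27b^2 = 27*(-4)^2 = 27*16 = 432
4a^3 + 27b^2 = 32 + 432 = 464
Delta = -16*464 = -7424

-7424


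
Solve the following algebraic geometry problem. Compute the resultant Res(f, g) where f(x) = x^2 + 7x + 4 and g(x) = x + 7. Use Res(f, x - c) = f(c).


For Res(f, x - c), we evaluate f at x = c.
f(-7) = (-7)^2 + 7*(-7) + 4
= 49 - 49 + 4
= 0 + 4 = 4
Res(f, g) = 4

4


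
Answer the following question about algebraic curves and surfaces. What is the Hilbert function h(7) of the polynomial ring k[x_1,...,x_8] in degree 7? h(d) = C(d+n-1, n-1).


The Hilbert function for the polynomial ring in 8 variables is:
h(d) = C(d+n-1, n-1)
h(7) = C(7+8-1, 8-1) = C(14, 7)
= 14! / (7! * 7!)
= 3432

3432


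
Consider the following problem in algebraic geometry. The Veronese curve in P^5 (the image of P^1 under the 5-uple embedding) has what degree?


The rational normal curve in P^5 is the image of P^1 under the 5-uple Veronese.
A general hyperplane in P^5 pulls back to a degree-5 form on P^1, which has 5 zeros,
so the curve meets a general hyperplane in 5 points. Degree = 5.

5


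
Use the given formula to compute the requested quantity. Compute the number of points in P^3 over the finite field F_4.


P^3(F_4) has (q^(n+1) - 1)/(q - 1) points.
= 4^3 + 4^2 + 4^1 + 4^0
= 64 + 16 + 4 + 1
= 85

85


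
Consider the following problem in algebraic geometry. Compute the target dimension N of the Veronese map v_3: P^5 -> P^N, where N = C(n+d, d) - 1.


The Veronese embedding v_d: P^n -> P^N maps each point to all
degree-d monomials in n+1 homogeneous coordinates.
N = C(n+d, d) - 1
N = C(5+3, 3) - 1
N = C(8, 3) - 1
C(8, 3) = 56
N = 56 - 1 = 55

55


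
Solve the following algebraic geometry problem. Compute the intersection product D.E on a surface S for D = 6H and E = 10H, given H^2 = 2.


Using bilinearity of the intersection pairing on a surface S:
(aH).(bH) = ab * (H.H)
We have H^2 = 2.
D.E = (6H).(10H) = 6*10*2
= 60*2
= 120

120


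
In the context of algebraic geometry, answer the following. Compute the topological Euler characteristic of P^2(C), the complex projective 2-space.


The complex projective space P^2 has one cell in each even real dimension 0, 2, ..., 4.
The cohomology groups are H^{2k}(P^2) = Z for k = 0,...,2, and 0 otherwise.
Euler characteristic = sum of Betti numbers = 1 per even-dimensional cohomology group.
chi(P^2) = 2 + 1 = 3

3


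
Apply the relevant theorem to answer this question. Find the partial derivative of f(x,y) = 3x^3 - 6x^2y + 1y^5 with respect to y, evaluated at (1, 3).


df/dy = (-6)*x^2 + 5*1*y^4
At (1,3): (-6)*1^2 + 5*1*3^4
= -6 + 405
= 399

399


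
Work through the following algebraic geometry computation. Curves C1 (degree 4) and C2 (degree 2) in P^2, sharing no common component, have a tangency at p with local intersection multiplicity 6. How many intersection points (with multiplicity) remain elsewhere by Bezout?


By Bezout's theorem, the total intersection number is d1 * d2.
Total = 4 * 2 = 8
Intersection multiplicity at p = 6
Remaining intersections = 8 - 6 = 2

2


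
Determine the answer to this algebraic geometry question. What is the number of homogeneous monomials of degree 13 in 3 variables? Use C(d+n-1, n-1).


The number of degree-13 monomials in 3 variables is C(d+n-1, n-1).
= C(13+3-1, 3-1) = C(15, 2)
= 105

105


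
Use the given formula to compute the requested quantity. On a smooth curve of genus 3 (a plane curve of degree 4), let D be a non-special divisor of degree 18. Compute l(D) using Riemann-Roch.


First, compute the genus of a smooth plane curve of degree 4:
g = (d-1)(d-2)/2 = (4-1)(4-2)/2 = 3
For a non-special divisor D (i.e., h^1(D) = 0), Riemann-Roch gives:
l(D) = deg(D) - g + 1
Since deg(D) = 18 >= 2g - 1 = 5, D is non-special.
l(D) = 18 - 3 + 1 = 16

16


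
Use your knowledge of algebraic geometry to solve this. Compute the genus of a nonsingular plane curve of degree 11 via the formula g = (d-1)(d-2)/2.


Using the genus formula for smooth plane curves:
g = (d-1)(d-2)/2
g = (11-1)(11-2)/2
g = 10*9/2
g = 90/2 = 45

45


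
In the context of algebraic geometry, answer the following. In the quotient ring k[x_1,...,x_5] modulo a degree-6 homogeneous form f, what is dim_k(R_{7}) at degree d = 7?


For R = k[x_1,...,x_n]/(f) with f homogeneous of degree e:
The Hilbert series is (1 - t^e)/(1 - t)^n.
So h(d) = C(d+n-1, n-1) - C(d-e+n-1, n-1) for d >= e.
With n=5, e=6, d=7:
C(7+5-1, 5-1) = C(11, 4) = 330
C(7-6+5-1, 5-1) = C(5, 4) = 5
h(7) = 330 - 5 = 325

325


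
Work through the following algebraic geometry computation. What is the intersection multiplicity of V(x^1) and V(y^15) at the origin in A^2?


The intersection multiplicity of V(x^a) and V(y^b) at the origin is:
I(O; V(x^1), V(y^15)) = dim_k(k[x,y]/(x^1, y^15))
A basis for k[x,y]/(x^1, y^15) is the set of monomials x^i * y^j
where 0 <= i < 1 and 0 <= j < 15.
The number of such monomials is 1 * 15 = 15

15


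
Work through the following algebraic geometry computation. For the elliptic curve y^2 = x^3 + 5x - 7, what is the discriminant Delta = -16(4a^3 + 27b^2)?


Compute each component:
4a^3 = 4*5^3 = 4*125 = 500
27b^2 = 27*(-7)^2 = 27*49 = 1323
4a^3 + 27b^2 = 500 + 1323 = 1823
Delta = -16*1823 = -29168

-29168


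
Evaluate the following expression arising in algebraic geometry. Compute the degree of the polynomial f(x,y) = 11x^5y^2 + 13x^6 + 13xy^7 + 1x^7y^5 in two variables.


Examine each term for its total degree (sum of exponents).
  Term '11x^5y^2' has total degree 5+2 = 7.
  Term '13x^6' has total degree 6+0 = 6.
  Term '13xy^7' has total degree 1+7 = 8.
  Term '1x^7y^5' has total degree 7+5 = 12.
The maximum total degree among all terms is 12.

12


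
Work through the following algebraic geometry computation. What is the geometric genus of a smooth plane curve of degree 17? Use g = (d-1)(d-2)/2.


Using the genus formula for smooth plane curves:
g = (d-1)(d-2)/2
g = (17-1)(17-2)/2
g = 16*15/2
g = 240/2 = 120

120


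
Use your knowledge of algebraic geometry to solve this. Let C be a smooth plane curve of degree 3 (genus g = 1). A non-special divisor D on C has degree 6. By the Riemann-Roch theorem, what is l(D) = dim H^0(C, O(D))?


First, compute the genus of a smooth plane curve of degree 3:
g = (d-1)(d-2)/2 = (3-1)(3-2)/2 = 1
For a non-special divisor D (i.e., h^1(D) = 0), Riemann-Roch gives:
l(D) = deg(D) - g + 1
Since deg(D) = 6 >= 2g - 1 = 1, D is non-special.
l(D) = 6 - 1 + 1 = 6

6


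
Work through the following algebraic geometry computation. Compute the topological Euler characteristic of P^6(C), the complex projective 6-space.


The complex projective space P^6 has one cell in each even real dimension 0, 2, ..., 12.
The cohomology groups are H^{2k}(P^6) = Z for k = 0,...,6, and 0 otherwise.
Euler characteristic = sum of Betti numbers = 1 per even-dimensional cohomology group.
chi(P^6) = 6 + 1 = 7

7


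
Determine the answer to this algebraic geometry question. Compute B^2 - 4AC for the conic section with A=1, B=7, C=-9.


The discriminant of a conic Ax^2 + Bxy + Cy^2 + ... = 0 is B^2 - 4AC.
B^2 = 7^2 = 49
4AC = 4*1*(-9) = -36
Discriminant = 49 + 36 = 85

85


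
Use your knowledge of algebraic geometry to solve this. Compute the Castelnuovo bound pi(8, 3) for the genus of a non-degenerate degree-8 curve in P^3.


Castelnuovo's bound: write d - 1 = m(r-1) + epsilon with 0 <= epsilon < r-1.
d - 1 = 8 - 1 = 7
r - 1 = 3 - 1 = 2
7 = 3*2 + 1, so m = 3, epsilon = 1
pi(d, r) = m(m-1)(r-1)/2 + m*epsilon
= 3*2*2/2 + 3*1
= 12/2 + 3
= 6 + 3 = 9

9


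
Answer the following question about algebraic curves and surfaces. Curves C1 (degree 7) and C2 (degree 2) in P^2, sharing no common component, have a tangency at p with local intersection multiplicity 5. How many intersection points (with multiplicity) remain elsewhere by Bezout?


By Bezout's theorem, the total intersection number is d1 * d2.
Total = 7 * 2 = 14
Intersection multiplicity at p = 5
Remaining intersections = 14 - 5 = 9

9


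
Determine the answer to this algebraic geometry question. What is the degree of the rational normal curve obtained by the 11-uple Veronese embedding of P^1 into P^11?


The rational normal curve in P^11 is the image of P^1 under the 11-uple Veronese.
A general hyperplane in P^11 pulls back to a degree-11 form on P^1, which has 11 zeros,
so the curve meets a general hyperplane in 11 points. Degree = 11.

11


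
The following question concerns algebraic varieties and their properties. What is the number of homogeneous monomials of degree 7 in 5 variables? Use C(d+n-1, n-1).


The number of degree-7 monomials in 5 variables is C(d+n-1, n-1).
= C(7+5-1, 5-1) = C(11, 4)
= 330

330


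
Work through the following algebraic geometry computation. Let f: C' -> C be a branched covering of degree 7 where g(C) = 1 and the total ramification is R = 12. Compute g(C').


Riemann-Hurwitz formula: 2g' - 2 = d(2g - 2) + R
Given: d = 7, g = 1, R = 12
2g' - 2 = 7*(2*1 - 2) + 12
2g' - 2 = 7*0 + 12
2g' - 2 = 0 + 12 = 12
2g' = 14
g' = 7

7


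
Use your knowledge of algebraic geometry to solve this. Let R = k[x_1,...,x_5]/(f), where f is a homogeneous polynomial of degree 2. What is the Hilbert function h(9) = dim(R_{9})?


For R = k[x_1,...,x_n]/(f) with f homogeneous of degree e:
The Hilbert series is (1 - t^e)/(1 - t)^n.
So h(d) = C(d+n-1, n-1) - C(d-e+n-1, n-1) for d >= e.
With n=5, e=2, d=9:
C(9+5-1, 5-1) = C(13, 4) = 715
C(9-2+5-1, 5-1) = C(11, 4) = 330
h(9) = 715 - 330 = 385

385


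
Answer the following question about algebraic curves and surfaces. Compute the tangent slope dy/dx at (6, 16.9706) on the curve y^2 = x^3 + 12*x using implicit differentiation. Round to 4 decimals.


Using implicit differentiation of y^2 = x^3 + 12*x:
2y * dy/dx = 3x^2 + 12
dy/dx = (3x^2 + 12)/(2y)
Numerator: 3*6^2 + 12 = 120
Denominator: 2*16.9706 = 33.9412
dy/dx = 120/33.9412 = 3.5355

3.5355


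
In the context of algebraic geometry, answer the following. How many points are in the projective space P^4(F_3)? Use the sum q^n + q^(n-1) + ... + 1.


P^4(F_3) has (q^(n+1) - 1)/(q - 1) points.
= 3^4 + 3^3 + 3^2 + 3^1 + 3^0
= 81 + 27 + 9 + 3 + 1
= 121

121


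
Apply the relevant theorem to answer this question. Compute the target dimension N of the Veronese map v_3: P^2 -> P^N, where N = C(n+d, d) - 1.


The Veronese embedding v_d: P^n -> P^N maps each point to all
degree-d monomials in n+1 homogeneous coordinates.
N = C(n+d, d) - 1
N = C(2+3, 3) - 1
N = C(5, 3) - 1
C(5, 3) = 10
N = 10 - 1 = 9

9


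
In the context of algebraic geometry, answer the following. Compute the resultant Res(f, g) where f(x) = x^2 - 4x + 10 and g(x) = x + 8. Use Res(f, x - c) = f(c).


For Res(f, x - c), we evaluate f at x = c.
f(-8) = (-8)^2 - 4*(-8) + 10
= 64 + 32 + 10
= 96 + 10 = 106
Res(f, g) = 106

106


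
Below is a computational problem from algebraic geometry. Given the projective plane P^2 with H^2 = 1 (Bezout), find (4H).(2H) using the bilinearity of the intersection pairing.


Using bilinearity of the intersection pairing on the projective plane P^2:
(aH).(bH) = ab * (H.H)
We have H^2 = 1 (Bezout).
D.E = (4H).(2H) = 4*2*1
= 8*1
= 8

8


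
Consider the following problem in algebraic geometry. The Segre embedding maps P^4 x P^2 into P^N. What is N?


The Segre embedding maps P^m x P^n into P^N via
all products of coordinates from each factor.
N = (m+1)(n+1) - 1
N = (4+1)(2+1) - 1
N = 5*3 - 1
N = 15 - 1 = 14

14


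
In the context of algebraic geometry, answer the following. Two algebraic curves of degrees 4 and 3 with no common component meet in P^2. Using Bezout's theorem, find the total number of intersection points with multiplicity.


Bezout's theorem states the intersection count equals the product of degrees.
Intersection count = 4 * 3 = 12

12


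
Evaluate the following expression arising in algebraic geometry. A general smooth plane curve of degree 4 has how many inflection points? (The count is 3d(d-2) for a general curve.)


For a general smooth plane curve C of degree d, the inflection points are
the intersection of C with its Hessian curve, which has degree 3(d-2).
By Bezout, the total intersection number is d * 3(d-2) = 4 * 6 = 24.
For a general curve every flex is ordinary, so each contributes
multiplicity 1 to C·Hess(C), and the number of distinct inflection
points is 3d(d-2).
Inflection points = 3*4*(4-2) = 3*4*2 = 24

24


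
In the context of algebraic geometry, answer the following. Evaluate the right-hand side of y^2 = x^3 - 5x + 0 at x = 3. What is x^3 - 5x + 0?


Compute x^3 - 5x + 0 at x = 3:
x^3 = 3^3 = 27
(-5)*x = (-5)*3 = -15
Sum: 27 - 15 + 0 = 12

12


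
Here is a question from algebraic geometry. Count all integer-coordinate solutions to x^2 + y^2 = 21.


Systematically check integer values of x where x^2 <= 21.
For each valid x, check if 21 - x^2 is a perfect square.
Total integer solutions found: 0

0


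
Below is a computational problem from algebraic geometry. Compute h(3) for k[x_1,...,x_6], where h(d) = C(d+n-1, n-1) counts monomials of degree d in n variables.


The Hilbert function for the polynomial ring in 6 variables is:
h(d) = C(d+n-1, n-1)
h(3) = C(3+6-1, 6-1) = C(8, 5)
= 8! / (5! * 3!)
= 56

56


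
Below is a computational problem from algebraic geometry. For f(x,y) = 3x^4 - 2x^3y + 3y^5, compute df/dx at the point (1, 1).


df/dx = 4*3*x^3 + 3*(-2)*x^2*y
At (1,1): 4*3*1^3 + 3*(-2)*1^2*1
= 12 - 6
= 6

6


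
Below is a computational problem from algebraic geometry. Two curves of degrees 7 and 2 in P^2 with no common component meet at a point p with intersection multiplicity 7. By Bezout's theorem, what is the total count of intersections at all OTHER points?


By Bezout's theorem, the total intersection number is d1 * d2.
Total = 7 * 2 = 14
Intersection multiplicity at p = 7
Remaining intersections = 14 - 7 = 7

7


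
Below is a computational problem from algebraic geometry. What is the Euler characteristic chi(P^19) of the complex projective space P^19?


The complex projective space P^19 has one cell in each even real dimension 0, 2, ..., 38.
The cohomology groups are H^{2k}(P^19) = Z for k = 0,...,19, and 0 otherwise.
Euler characteristic = sum of Betti numbers = 1 per even-dimensional cohomology group.
chi(P^19) = 19 + 1 = 20

20


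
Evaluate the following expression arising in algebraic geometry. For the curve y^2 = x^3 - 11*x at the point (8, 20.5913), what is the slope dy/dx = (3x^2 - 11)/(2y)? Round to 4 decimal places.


Using implicit differentiation of y^2 = x^3 - 11*x:
2y * dy/dx = 3x^2 - 11
dy/dx = (3x^2 - 11)/(2y)
Numerator: 3*8^2 - 11 = 181
Denominator: 2*20.5913 = 41.1826
dy/dx = 181/41.1826 = 4.3951

4.3951


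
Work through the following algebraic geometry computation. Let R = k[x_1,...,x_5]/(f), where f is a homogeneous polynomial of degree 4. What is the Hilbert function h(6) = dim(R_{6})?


For R = k[x_1,...,x_n]/(f) with f homogeneous of degree e:
The Hilbert series is (1 - t^e)/(1 - t)^n.
So h(d) = C(d+n-1, n-1) - C(d-e+n-1, n-1) for d >= e.
With n=5, e=4, d=6:
C(6+5-1, 5-1) = C(10, 4) = 210
C(6-4+5-1, 5-1) = C(6, 4) = 15
h(6) = 210 - 15 = 195

195


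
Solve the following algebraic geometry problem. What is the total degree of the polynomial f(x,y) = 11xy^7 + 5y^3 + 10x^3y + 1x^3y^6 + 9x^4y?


Examine each term for its total degree (sum of exponents).
  Term '11xy^7' has total degree 1+7 = 8.
  Term '5y^3' has total degree 0+3 = 3.
  Term '10x^3y' has total degree 3+1 = 4.
  Term '1x^3y^6' has total degree 3+6 = 9.
  Term '9x^4y' has total degree 4+1 = 5.
The maximum total degree among all terms is 9.

9


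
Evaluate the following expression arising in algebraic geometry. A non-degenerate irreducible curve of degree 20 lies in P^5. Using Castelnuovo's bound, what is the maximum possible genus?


Castelnuovo's bound: write d - 1 = m(r-1) + epsilon with 0 <= epsilon < r-1.
d - 1 = 20 - 1 = 19
r - 1 = 5 - 1 = 4
19 = 4*4 + 3, so m = 4, epsilon = 3
pi(d, r) = m(m-1)(r-1)/2 + m*epsilon
= 4*3*4/2 + 4*3
= 48/2 + 12
= 24 + 12 = 36

36


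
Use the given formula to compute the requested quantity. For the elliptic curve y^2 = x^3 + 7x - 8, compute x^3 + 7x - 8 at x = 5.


Compute x^3 + 7x - 8 at x = 5:
x^3 = 5^3 = 125
7*x = 7*5 = 35
Sum: 125 + 35 - 8 = 152

152


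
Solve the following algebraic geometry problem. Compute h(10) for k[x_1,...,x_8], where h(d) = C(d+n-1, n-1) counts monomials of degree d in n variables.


The Hilbert function for the polynomial ring in 8 variables is:
h(d) = C(d+n-1, n-1)
h(10) = C(10+8-1, 8-1) = C(17, 7)
= 17! / (7! * 10!)
= 19448

19448


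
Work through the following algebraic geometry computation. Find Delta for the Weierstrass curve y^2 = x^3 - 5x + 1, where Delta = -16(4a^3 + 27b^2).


Compute each component:
4a^3 = 4*(-5)^3 = 4*(-125) = -500
27b^2 = 27*1^2 = 27*1 = 27
4a^3 + 27b^2 = -500 + 27 = -473
Delta = -16*(-473) = 7568

7568


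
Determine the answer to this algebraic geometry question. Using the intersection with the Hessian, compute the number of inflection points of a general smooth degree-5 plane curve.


For a general smooth plane curve C of degree d, the inflection points are
the intersection of C with its Hessian curve, which has degree 3(d-2).
By Bezout, the total intersection number is d * 3(d-2) = 5 * 9 = 45.
For a general curve every flex is ordinary, so each contributes
multiplicity 1 to C·Hess(C), and the number of distinct inflection
points is 3d(d-2).
Inflection points = 3*5*(5-2) = 3*5*3 = 45

45


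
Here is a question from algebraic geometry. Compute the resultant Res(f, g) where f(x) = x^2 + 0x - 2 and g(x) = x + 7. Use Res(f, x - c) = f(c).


For Res(f, x - c), we evaluate f at x = c.
f(-7) = (-7)^2 + 0*(-7) - 2
= 49 + 0 - 2
= 49 - 2 = 47
Res(f, g) = 47

47


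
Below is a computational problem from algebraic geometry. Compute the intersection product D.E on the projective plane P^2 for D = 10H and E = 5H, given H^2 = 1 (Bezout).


Using bilinearity of the intersection pairing on the projective plane P^2:
(aH).(bH) = ab * (H.H)
We have H^2 = 1 (Bezout).
D.E = (10H).(5H) = 10*5*1
= 50*1
= 50

50


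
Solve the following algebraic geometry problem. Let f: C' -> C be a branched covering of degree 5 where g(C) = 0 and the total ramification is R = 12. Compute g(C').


Riemann-Hurwitz formula: 2g' - 2 = d(2g - 2) + R
Given: d = 5, g = 0, R = 12
2g' - 2 = 5*(2*0 - 2) + 12
2g' - 2 = 5*(-2) + 12
2g' - 2 = -10 + 12 = 2
2g' = 4
g' = 2

2


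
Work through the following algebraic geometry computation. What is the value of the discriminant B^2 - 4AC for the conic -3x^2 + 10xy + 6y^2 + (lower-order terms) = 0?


The discriminant of a conic Ax^2 + Bxy + Cy^2 + ... = 0 is B^2 - 4AC.
B^2 = 10^2 = 100
4AC = 4*(-3)*6 = -72
Discriminant = 100 + 72 = 172

172


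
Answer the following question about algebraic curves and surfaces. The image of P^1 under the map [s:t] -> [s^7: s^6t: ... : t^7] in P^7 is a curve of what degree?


The rational normal curve in P^7 is the image of P^1 under the 7-uple Veronese.
A general hyperplane in P^7 pulls back to a degree-7 form on P^1, which has 7 zeros,
so the curve meets a general hyperplane in 7 points. Degree = 7.

7


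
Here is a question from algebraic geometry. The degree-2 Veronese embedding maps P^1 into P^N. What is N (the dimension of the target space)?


The Veronese embedding v_d: P^n -> P^N maps each point to all
degree-d monomials in n+1 homogeneous coordinates.
N = C(n+d, d) - 1
N = C(1+2, 2) - 1
N = C(3, 2) - 1
C(3, 2) = 3
N = 3 - 1 = 2

2


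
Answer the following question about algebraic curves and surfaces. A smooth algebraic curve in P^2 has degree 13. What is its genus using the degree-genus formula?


Using the genus formula for smooth plane curves:
g = (d-1)(d-2)/2
g = (13-1)(13-2)/2
g = 12*11/2
g = 132/2 = 66

66


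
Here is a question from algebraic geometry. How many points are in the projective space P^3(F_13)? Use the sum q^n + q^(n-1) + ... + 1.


P^3(F_13) has (q^(n+1) - 1)/(q - 1) points.
= 13^3 + 13^2 + 13^1 + 13^0
= 2197 + 169 + 13 + 1
= 2380

2380


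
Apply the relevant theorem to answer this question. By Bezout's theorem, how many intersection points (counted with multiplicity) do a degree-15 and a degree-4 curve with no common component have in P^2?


Bezout's theorem states the intersection count equals the product of degrees.
Intersection count = 15 * 4 = 60

60


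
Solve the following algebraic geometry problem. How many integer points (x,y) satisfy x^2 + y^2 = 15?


Systematically check integer values of x where x^2 <= 15.
For each valid x, check if 15 - x^2 is a perfect square.
Total integer solutions found: 0

0


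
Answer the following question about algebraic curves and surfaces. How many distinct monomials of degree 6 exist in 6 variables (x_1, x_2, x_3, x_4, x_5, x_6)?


The number of degree-6 monomials in 6 variables is C(d+n-1, n-1).
= C(6+6-1, 6-1) = C(11, 5)
= 462

462


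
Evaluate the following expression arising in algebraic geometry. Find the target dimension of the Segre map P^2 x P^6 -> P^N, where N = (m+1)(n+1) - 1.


The Segre embedding maps P^m x P^n into P^N via
all products of coordinates from each factor.
N = (m+1)(n+1) - 1
N = (2+1)(6+1) - 1
N = 3*7 - 1
N = 21 - 1 = 20

20


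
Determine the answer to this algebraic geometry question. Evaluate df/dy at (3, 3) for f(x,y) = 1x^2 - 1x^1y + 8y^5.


df/dy = (-1)*x^1 + 5*8*y^4
At (3,3): (-1)*3^1 + 5*8*3^4
= -3 + 3240
= 3237

3237


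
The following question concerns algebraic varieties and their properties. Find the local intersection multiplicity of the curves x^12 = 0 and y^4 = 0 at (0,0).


The intersection multiplicity of V(x^a) and V(y^b) at the origin is:
I(O; V(x^12), V(y^4)) = dim_k(k[x,y]/(x^12, y^4))
A basis for k[x,y]/(x^12, y^4) is the set of monomials x^i * y^j
where 0 <= i < 12 and 0 <= j < 4.
The number of such monomials is 12 * 4 = 48

48


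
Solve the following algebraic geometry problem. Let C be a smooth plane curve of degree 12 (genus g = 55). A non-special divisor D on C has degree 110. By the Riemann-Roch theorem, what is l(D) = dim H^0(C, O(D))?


First, compute the genus of a smooth plane curve of degree 12:
g = (d-1)(d-2)/2 = (12-1)(12-2)/2 = 55
For a non-special divisor D (i.e., h^1(D) = 0), Riemann-Roch gives:
l(D) = deg(D) - g + 1
Since deg(D) = 110 >= 2g - 1 = 109, D is non-special.
l(D) = 110 - 55 + 1 = 56

56


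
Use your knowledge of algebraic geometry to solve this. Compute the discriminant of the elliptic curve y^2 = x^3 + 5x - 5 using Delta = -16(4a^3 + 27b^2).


Compute each component:
4a^3 = 4*5^3 = 4*125 = 500
27b^2 = 27*(-5)^2 = 27*25 = 675
4a^3 + 27b^2 = 500 + 675 = 1175
Delta = -16*1175 = -18800

-18800


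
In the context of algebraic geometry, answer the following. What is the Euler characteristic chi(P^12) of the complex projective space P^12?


The complex projective space P^12 has one cell in each even real dimension 0, 2, ..., 24.
The cohomology groups are H^{2k}(P^12) = Z for k = 0,...,12, and 0 otherwise.
Euler characteristic = sum of Betti numbers = 1 per even-dimensional cohomology group.
chi(P^12) = 12 + 1 = 13

13


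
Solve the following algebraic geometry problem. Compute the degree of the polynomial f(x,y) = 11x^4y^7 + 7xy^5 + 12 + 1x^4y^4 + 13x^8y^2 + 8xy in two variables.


Examine each term for its total degree (sum of exponents).
  Term '11x^4y^7' has total degree 4+7 = 11.
  Term '7xy^5' has total degree 1+5 = 6.
  Term '12' has total degree 0+0 = 0.
  Term '1x^4y^4' has total degree 4+4 = 8.
  Term '13x^8y^2' has total degree 8+2 = 10.
  Term '8xy' has total degree 1+1 = 2.
The maximum total degree among all terms is 11.

11


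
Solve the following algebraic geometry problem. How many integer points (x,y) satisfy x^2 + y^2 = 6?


Systematically check integer values of x where x^2 <= 6.
For each valid x, check if 6 - x^2 is a perfect square.
Total integer solutions found: 0

0


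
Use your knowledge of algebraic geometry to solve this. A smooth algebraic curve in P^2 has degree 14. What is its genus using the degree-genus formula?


Using the genus formula for smooth plane curves:
g = (d-1)(d-2)/2
g = (14-1)(14-2)/2
g = 13*12/2
g = 156/2 = 78

78


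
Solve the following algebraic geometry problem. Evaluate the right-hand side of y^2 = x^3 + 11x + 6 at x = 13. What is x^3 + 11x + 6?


Compute x^3 + 11x + 6 at x = 13:
x^3 = 13^3 = 2197
11*x = 11*13 = 143
Sum: 2197 + 143 + 6 = 2346

2346


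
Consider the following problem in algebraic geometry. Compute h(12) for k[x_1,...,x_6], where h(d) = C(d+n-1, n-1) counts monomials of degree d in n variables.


The Hilbert function for the polynomial ring in 6 variables is:
h(d) = C(d+n-1, n-1)
h(12) = C(12+6-1, 6-1) = C(17, 5)
= 17! / (5! * 12!)
= 6188

6188


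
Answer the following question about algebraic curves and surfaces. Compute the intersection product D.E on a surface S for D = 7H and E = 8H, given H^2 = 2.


Using bilinearity of the intersection pairing on a surface S:
(aH).(bH) = ab * (H.H)
We have H^2 = 2.
D.E = (7H).(8H) = 7*8*2
= 56*2
= 112

112


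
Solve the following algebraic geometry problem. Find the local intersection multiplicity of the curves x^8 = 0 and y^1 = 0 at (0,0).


The intersection multiplicity of V(x^a) and V(y^b) at the origin is:
I(O; V(x^8), V(y^1)) = dim_k(k[x,y]/(x^8, y^1))
A basis for k[x,y]/(x^8, y^1) is the set of monomials x^i * y^j
where 0 <= i < 8 and 0 <= j < 1.
The number of such monomials is 8 * 1 = 8

8


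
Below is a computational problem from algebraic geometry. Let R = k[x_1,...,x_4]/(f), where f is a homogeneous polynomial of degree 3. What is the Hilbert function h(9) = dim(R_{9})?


For R = k[x_1,...,x_n]/(f) with f homogeneous of degree e:
The Hilbert series is (1 - t^e)/(1 - t)^n.
So h(d) = C(d+n-1, n-1) - C(d-e+n-1, n-1) for d >= e.
With n=4, e=3, d=9:
C(9+4-1, 4-1) = C(12, 3) = 220
C(9-3+4-1, 4-1) = C(9, 3) = 84
h(9) = 220 - 84 = 136

136


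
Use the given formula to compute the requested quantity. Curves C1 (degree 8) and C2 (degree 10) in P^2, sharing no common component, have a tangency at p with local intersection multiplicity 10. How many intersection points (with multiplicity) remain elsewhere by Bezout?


By Bezout's theorem, the total intersection number is d1 * d2.
Total = 8 * 10 = 80
Intersection multiplicity at p = 10
Remaining intersections = 80 - 10 = 70

70


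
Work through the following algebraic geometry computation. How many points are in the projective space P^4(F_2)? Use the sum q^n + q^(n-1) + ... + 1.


P^4(F_2) has (q^(n+1) - 1)/(q - 1) points.
= 2^4 + 2^3 + 2^2 + 2^1 + 2^0
= 16 + 8 + 4 + 2 + 1
= 31

31


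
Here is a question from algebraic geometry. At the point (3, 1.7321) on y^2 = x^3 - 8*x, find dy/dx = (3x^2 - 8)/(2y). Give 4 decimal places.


Using implicit differentiation of y^2 = x^3 - 8*x:
2y * dy/dx = 3x^2 - 8
dy/dx = (3x^2 - 8)/(2y)
Numerator: 3*3^2 - 8 = 19
Denominator: 2*1.7321 = 3.4642
dy/dx = 19/3.4642 = 5.4847

5.4847


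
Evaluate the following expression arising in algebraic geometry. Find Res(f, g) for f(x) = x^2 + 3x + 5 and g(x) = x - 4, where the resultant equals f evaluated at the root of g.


For Res(f, x - c), we evaluate f at x = c.
f(4) = 4^2 + 3*4 + 5
= 16 + 12 + 5
= 28 + 5 = 33
Res(f, g) = 33

33


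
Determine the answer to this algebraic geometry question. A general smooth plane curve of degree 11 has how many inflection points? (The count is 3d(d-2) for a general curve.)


For a general smooth plane curve C of degree d, the inflection points are
the intersection of C with its Hessian curve, which has degree 3(d-2).
By Bezout, the total intersection number is d * 3(d-2) = 11 * 27 = 297.
For a general curve every flex is ordinary, so each contributes
multiplicity 1 to C·Hess(C), and the number of distinct inflection
points is 3d(d-2).
Inflection points = 3*11*(11-2) = 3*11*9 = 297

297


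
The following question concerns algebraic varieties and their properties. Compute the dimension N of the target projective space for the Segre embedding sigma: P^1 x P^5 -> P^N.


The Segre embedding maps P^m x P^n into P^N via
all products of coordinates from each factor.
N = (m+1)(n+1) - 1
N = (1+1)(5+1) - 1
N = 2*6 - 1
N = 12 - 1 = 11

11


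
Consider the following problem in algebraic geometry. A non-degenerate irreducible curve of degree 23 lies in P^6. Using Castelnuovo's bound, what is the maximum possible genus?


Castelnuovo's bound: write d - 1 = m(r-1) + epsilon with 0 <= epsilon < r-1.
d - 1 = 23 - 1 = 22
r - 1 = 6 - 1 = 5
22 = 4*5 + 2, so m = 4, epsilon = 2
pi(d, r) = m(m-1)(r-1)/2 + m*epsilon
= 4*3*5/2 + 4*2
= 60/2 + 8
= 30 + 8 = 38

38


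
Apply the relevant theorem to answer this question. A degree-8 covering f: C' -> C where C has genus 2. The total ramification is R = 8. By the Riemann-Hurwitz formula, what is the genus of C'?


Riemann-Hurwitz formula: 2g' - 2 = d(2g - 2) + R
Given: d = 8, g = 2, R = 8
2g' - 2 = 8*(2*2 - 2) + 8
2g' - 2 = 8*2 + 8
2g' - 2 = 16 + 8 = 24
2g' = 26
g' = 13

13


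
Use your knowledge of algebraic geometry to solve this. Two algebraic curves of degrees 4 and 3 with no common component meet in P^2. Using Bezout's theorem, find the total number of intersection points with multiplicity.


Bezout's theorem states the intersection count equals the product of degrees.
Intersection count = 4 * 3 = 12

12


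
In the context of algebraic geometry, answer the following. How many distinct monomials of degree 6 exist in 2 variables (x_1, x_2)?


The number of degree-6 monomials in 2 variables is C(d+n-1, n-1).
= C(6+2-1, 2-1) = C(7, 1)
= 7

7


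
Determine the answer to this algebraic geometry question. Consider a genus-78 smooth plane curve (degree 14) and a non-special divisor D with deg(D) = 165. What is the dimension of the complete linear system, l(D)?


First, compute the genus of a smooth plane curve of degree 14:
g = (d-1)(d-2)/2 = (14-1)(14-2)/2 = 78
For a non-special divisor D (i.e., h^1(D) = 0), Riemann-Roch gives:
l(D) = deg(D) - g + 1
Since deg(D) = 165 >= 2g - 1 = 155, D is non-special.
l(D) = 165 - 78 + 1 = 88

88


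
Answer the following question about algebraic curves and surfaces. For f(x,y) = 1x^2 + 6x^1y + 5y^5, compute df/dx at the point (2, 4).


df/dx = 2*1*x^1 + 1*6*x^0*y
At (2,4): 2*1*2^1 + 1*6*2^0*4
= 4 + 24
= 28

28


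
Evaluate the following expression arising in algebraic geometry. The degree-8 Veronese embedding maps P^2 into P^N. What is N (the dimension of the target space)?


The Veronese embedding v_d: P^n -> P^N maps each point to all
degree-d monomials in n+1 homogeneous coordinates.
N = C(n+d, d) - 1
N = C(2+8, 8) - 1
N = C(10, 8) - 1
C(10, 8) = 45
N = 45 - 1 = 44

44


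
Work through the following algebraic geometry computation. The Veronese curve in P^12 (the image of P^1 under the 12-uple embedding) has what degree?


The rational normal curve in P^12 is the image of P^1 under the 12-uple Veronese.
A general hyperplane in P^12 pulls back to a degree-12 form on P^1, which has 12 zeros,
so the curve meets a general hyperplane in 12 points. Degree = 12.

12


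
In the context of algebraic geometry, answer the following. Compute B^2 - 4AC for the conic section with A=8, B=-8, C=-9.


The discriminant of a conic Ax^2 + Bxy + Cy^2 + ... = 0 is B^2 - 4AC.
B^2 = (-8)^2 = 64
4AC = 4*8*(-9) = -288
Discriminant = 64 + 288 = 352

352


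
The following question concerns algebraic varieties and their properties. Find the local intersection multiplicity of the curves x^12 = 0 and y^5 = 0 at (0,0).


The intersection multiplicity of V(x^a) and V(y^b) at the origin is:
I(O; V(x^12), V(y^5)) = dim_k(k[x,y]/(x^12, y^5))
A basis for k[x,y]/(x^12, y^5) is the set of monomials x^i * y^j
where 0 <= i < 12 and 0 <= j < 5.
The number of such monomials is 12 * 5 = 60

60


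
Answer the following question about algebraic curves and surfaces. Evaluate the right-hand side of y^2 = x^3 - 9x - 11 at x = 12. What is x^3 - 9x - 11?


Compute x^3 - 9x - 11 at x = 12:
x^3 = 12^3 = 1728
(-9)*x = (-9)*12 = -108
Sum: 1728 - 108 - 11 = 1609

1609


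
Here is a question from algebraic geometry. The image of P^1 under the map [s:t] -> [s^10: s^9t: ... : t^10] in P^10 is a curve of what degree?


The rational normal curve in P^10 is the image of P^1 under the 10-uple Veronese.
A general hyperplane in P^10 pulls back to a degree-10 form on P^1, which has 10 zeros,
so the curve meets a general hyperplane in 10 points. Degree = 10.

10


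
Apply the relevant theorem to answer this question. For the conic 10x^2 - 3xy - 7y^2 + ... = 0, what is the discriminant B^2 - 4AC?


The discriminant of a conic Ax^2 + Bxy + Cy^2 + ... = 0 is B^2 - 4AC.
B^2 = (-3)^2 = 9
4AC = 4*10*(-7) = -280
Discriminant = 9 + 280 = 289

289


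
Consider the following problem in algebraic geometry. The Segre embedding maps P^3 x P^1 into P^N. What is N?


The Segre embedding maps P^m x P^n into P^N via
all products of coordinates from each factor.
N = (m+1)(n+1) - 1
N = (3+1)(1+1) - 1
N = 4*2 - 1
N = 8 - 1 = 7

7


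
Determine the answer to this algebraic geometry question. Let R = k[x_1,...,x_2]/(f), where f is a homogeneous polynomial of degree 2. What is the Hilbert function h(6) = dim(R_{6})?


For R = k[x_1,...,x_n]/(f) with f homogeneous of degree e:
The Hilbert series is (1 - t^e)/(1 - t)^n.
So h(d) = C(d+n-1, n-1) - C(d-e+n-1, n-1) for d >= e.
With n=2, e=2, d=6:
C(6+2-1, 2-1) = C(7, 1) = 7
C(6-2+2-1, 2-1) = C(5, 1) = 5
h(6) = 7 - 5 = 2

2


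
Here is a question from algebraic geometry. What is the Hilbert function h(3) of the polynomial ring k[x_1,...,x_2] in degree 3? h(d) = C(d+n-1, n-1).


The Hilbert function for the polynomial ring in 2 variables is:
h(d) = C(d+n-1, n-1)
h(3) = C(3+2-1, 2-1) = C(4, 1)
= 4! / (1! * 3!)
= 4

4


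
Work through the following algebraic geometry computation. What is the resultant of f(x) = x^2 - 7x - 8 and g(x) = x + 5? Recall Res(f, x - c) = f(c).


For Res(f, x - c), we evaluate f at x = c.
f(-5) = (-5)^2 - 7*(-5) - 8
= 25 + 35 - 8
= 60 - 8 = 52
Res(f, g) = 52

52


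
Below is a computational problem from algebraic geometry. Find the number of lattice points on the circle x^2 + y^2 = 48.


Systematically check integer values of x where x^2 <= 48.
For each valid x, check if 48 - x^2 is a perfect square.
Total integer solutions found: 0

0


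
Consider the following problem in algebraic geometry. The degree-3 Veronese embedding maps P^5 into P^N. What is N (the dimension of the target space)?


The Veronese embedding v_d: P^n -> P^N maps each point to all
degree-d monomials in n+1 homogeneous coordinates.
N = C(n+d, d) - 1
N = C(5+3, 3) - 1
N = C(8, 3) - 1
C(8, 3) = 56
N = 56 - 1 = 55

55


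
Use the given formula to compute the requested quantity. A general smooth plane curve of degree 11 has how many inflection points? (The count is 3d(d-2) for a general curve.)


For a general smooth plane curve C of degree d, the inflection points are
the intersection of C with its Hessian curve, which has degree 3(d-2).
By Bezout, the total intersection number is d * 3(d-2) = 11 * 27 = 297.
For a general curve every flex is ordinary, so each contributes
multiplicity 1 to C·Hess(C), and the number of distinct inflection
points is 3d(d-2).
Inflection points = 3*11*(11-2) = 3*11*9 = 297

297


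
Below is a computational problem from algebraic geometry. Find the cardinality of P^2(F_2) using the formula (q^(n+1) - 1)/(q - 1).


P^2(F_2) has (q^(n+1) - 1)/(q - 1) points.
= 2^2 + 2^1 + 2^0
= 4 + 2 + 1
= 7

7


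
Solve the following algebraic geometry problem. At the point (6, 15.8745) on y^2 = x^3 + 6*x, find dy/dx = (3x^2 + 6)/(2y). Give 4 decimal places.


Using implicit differentiation of y^2 = x^3 + 6*x:
2y * dy/dx = 3x^2 + 6
dy/dx = (3x^2 + 6)/(2y)
Numerator: 3*6^2 + 6 = 114
Denominator: 2*15.8745 = 31.749
dy/dx = 114/31.749 = 3.5907

3.5907
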